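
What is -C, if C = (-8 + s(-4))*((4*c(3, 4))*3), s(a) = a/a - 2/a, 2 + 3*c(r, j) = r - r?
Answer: -52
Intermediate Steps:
c(r, j) = -⅔ (c(r, j) = -⅔ + (r - r)/3 = -⅔ + (⅓)*0 = -⅔ + 0 = -⅔)
s(a) = 1 - 2/a
C = 52 (C = (-8 + (-2 - 4)/(-4))*((4*(-⅔))*3) = (-8 - ¼*(-6))*(-8/3*3) = (-8 + 3/2)*(-8) = -13/2*(-8) = 52)
-C = -1*52 = -52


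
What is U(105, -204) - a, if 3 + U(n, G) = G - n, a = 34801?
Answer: -35113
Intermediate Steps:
U(n, G) = -3 + G - n (U(n, G) = -3 + (G - n) = -3 + G - n)
U(105, -204) - a = (-3 - 204 - 1*105) - 1*34801 = (-3 - 204 - 105) - 34801 = -312 - 34801 = -35113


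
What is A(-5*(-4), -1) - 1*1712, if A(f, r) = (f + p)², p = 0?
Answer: -1312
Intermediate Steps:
A(f, r) = f² (A(f, r) = (f + 0)² = f²)
A(-5*(-4), -1) - 1*1712 = (-5*(-4))² - 1*1712 = 20² - 1712 = 400 - 1712 = -1312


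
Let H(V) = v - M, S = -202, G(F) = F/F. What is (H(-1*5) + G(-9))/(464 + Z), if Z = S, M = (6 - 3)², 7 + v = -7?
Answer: -11/131 ≈ -0.083969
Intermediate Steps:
G(F) = 1
v = -14 (v = -7 - 7 = -14)
M = 9 (M = 3² = 9)
H(V) = -23 (H(V) = -14 - 1*9 = -14 - 9 = -23)
Z = -202
(H(-1*5) + G(-9))/(464 + Z) = (-23 + 1)/(464 - 202) = -22/262 = -22*1/262 = -11/131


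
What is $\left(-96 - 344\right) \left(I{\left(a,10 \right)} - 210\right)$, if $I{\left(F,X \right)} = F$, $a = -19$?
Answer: $100760$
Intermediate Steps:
$\left(-96 - 344\right) \left(I{\left(a,10 \right)} - 210\right) = \left(-96 - 344\right) \left(-19 - 210\right) = \left(-440\right) \left(-229\right) = 100760$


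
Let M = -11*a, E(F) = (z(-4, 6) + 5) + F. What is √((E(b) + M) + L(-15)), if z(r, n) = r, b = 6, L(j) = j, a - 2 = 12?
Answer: 9*I*√2 ≈ 12.728*I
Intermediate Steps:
a = 14 (a = 2 + 12 = 14)
E(F) = 1 + F (E(F) = (-4 + 5) + F = 1 + F)
M = -154 (M = -11*14 = -154)
√((E(b) + M) + L(-15)) = √(((1 + 6) - 154) - 15) = √((7 - 154) - 15) = √(-147 - 15) = √(-162) = 9*I*√2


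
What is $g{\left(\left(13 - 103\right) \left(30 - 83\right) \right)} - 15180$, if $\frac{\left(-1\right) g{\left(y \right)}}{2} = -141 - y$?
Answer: $-5358$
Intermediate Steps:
$g{\left(y \right)} = 282 + 2 y$ ($g{\left(y \right)} = - 2 \left(-141 - y\right) = 282 + 2 y$)
$g{\left(\left(13 - 103\right) \left(30 - 83\right) \right)} - 15180 = \left(282 + 2 \left(13 - 103\right) \left(30 - 83\right)\right) - 15180 = \left(282 + 2 \left(\left(-90\right) \left(-53\right)\right)\right) - 15180 = \left(282 + 2 \cdot 4770\right) - 15180 = \left(282 + 9540\right) - 15180 = 9822 - 15180 = -5358$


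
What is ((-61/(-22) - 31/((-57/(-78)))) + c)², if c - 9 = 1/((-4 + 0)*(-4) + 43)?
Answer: 570675995761/608214244 ≈ 938.28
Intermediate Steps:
c = 532/59 (c = 9 + 1/((-4 + 0)*(-4) + 43) = 9 + 1/(-4*(-4) + 43) = 9 + 1/(16 + 43) = 9 + 1/59 = 532/59 ≈ 9.0170)
((-61/(-22) - 31/((-57/(-78)))) + c)² = ((-61/(-22) - 31/((-57/(-78)))) + 532/59)² = ((-61*(-1/22) - 31/((-57*(-1/78)))) + 532/59)² = ((61/22 - 31/19/26) + 532/59)² = ((61/22 - 31*26/19) + 532/59)² = ((61/22 - 806/19) + 532/59)² = (-16573/418 + 532/59)² = (-755431/24662)² = 570675995761/608214244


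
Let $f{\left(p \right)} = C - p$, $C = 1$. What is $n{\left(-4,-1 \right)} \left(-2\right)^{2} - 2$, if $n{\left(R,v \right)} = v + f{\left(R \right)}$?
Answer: $14$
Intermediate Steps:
$f{\left(p \right)} = 1 - p$
$n{\left(R,v \right)} = 1 + v - R$ ($n{\left(R,v \right)} = v - \left(-1 + R\right) = 1 + v - R$)
$n{\left(-4,-1 \right)} \left(-2\right)^{2} - 2 = \left(1 - 1 - -4\right) \left(-2\right)^{2} - 2 = \left(1 - 1 + 4\right) 4 - 2 = 4 \cdot 4 - 2 = 16 - 2 = 14$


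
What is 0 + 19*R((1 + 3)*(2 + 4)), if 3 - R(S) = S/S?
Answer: 38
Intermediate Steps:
R(S) = 2 (R(S) = 3 - S/S = 3 - 1*1 = 3 - 1 = 2)
0 + 19*R((1 + 3)*(2 + 4)) = 0 + 19*2 = 0 + 38 = 38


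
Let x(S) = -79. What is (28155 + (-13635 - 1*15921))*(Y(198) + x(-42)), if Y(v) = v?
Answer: -166719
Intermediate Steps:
(28155 + (-13635 - 1*15921))*(Y(198) + x(-42)) = (28155 + (-13635 - 1*15921))*(198 - 79) = (28155 + (-13635 - 15921))*119 = (28155 - 29556)*119 = -1401*119 = -166719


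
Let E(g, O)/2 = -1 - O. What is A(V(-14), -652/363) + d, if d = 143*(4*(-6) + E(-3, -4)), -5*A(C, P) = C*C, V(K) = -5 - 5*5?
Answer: -2754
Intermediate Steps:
E(g, O) = -2 - 2*O (E(g, O) = 2*(-1 - O) = -2 - 2*O)
V(K) = -30 (V(K) = -5 - 25 = -30)
A(C, P) = -C**2/5 (A(C, P) = -C*C/5 = -C**2/5)
d = -2574 (d = 143*(4*(-6) + (-2 - 2*(-4))) = 143*(-24 + (-2 + 8)) = 143*(-24 + 6) = 143*(-18) = -2574)
A(V(-14), -652/363) + d = -1/5*(-30)**2 - 2574 = -1/5*900 - 2574 = -180 - 2574 = -2754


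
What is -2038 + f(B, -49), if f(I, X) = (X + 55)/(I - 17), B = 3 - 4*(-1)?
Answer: -10193/5 ≈ -2038.6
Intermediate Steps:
B = 7 (B = 3 + 4 = 7)
f(I, X) = (55 + X)/(-17 + I)
-2038 + f(B, -49) = -2038 + (55 - 49)/(-17 + 7) = -2038 + 6/(-10) = -2038 - ⅒*6 = -2038 - ⅗ = -10193/5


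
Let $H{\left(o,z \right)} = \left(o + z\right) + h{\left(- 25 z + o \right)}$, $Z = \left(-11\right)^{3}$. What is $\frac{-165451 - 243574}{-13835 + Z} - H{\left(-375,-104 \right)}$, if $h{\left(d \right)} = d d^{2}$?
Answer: $- \frac{167055615045211}{15166} \approx -1.1015 \cdot 10^{10}$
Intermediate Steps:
$h{\left(d \right)} = d^{3}$
$Z = -1331$
$H{\left(o,z \right)} = o + z + \left(o - 25 z\right)^{3}$ ($H{\left(o,z \right)} = \left(o + z\right) + \left(- 25 z + o\right)^{3} = \left(o + z\right) + \left(o - 25 z\right)^{3} = o + z + \left(o - 25 z\right)^{3}$)
$\frac{-165451 - 243574}{-13835 + Z} - H{\left(-375,-104 \right)} = \frac{-165451 - 243574}{-13835 - 1331} - \left(-375 - 104 + \left(-375 - -2600\right)^{3}\right) = - \frac{409025}{-15166} - \left(-375 - 104 + \left(-375 + 2600\right)^{3}\right) = \left(-409025\right) \left(- \frac{1}{15166}\right) - \left(-375 - 104 + 2225^{3}\right) = \frac{409025}{15166} - \left(-375 - 104 + 11015140625\right) = \frac{409025}{15166} - 11015140146 = - \frac{167055615045211}{15166}$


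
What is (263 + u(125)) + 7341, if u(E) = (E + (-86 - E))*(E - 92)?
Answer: 4766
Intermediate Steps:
u(E) = 7912 - 86*E (u(E) = -86*(-92 + E) = 7912 - 86*E)
(263 + u(125)) + 7341 = (263 + (7912 - 86*125)) + 7341 = (263 + (7912 - 10750)) + 7341 = (263 - 2838) + 7341 = -2575 + 7341 = 4766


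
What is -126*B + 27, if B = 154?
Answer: -19377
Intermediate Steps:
-126*B + 27 = -126*154 + 27 = -19404 + 27 = -19377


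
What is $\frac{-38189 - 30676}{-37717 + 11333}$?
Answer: $\frac{68865}{26384} \approx 2.6101$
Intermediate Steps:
$\frac{-38189 - 30676}{-37717 + 11333} = - \frac{68865}{-26384} = \left(-68865\right) \left(- \frac{1}{26384}\right) = \frac{68865}{26384}$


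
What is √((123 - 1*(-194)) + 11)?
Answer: 2*√82 ≈ 18.111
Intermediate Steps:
√((123 - 1*(-194)) + 11) = √((123 + 194) + 11) = √(317 + 11) = √328 = 2*√82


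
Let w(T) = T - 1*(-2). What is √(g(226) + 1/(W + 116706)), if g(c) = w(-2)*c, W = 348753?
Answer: √465459/465459 ≈ 0.0014657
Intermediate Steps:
w(T) = 2 + T (w(T) = T + 2 = 2 + T)
g(c) = 0 (g(c) = (2 - 2)*c = 0*c = 0)
√(g(226) + 1/(W + 116706)) = √(0 + 1/(348753 + 116706)) = √(0 + 1/465459) = √(1/465459) = √465459/465459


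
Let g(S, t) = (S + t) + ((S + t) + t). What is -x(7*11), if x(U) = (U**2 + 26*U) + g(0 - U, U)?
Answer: -8008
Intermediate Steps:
g(S, t) = 2*S + 3*t (g(S, t) = (S + t) + (S + 2*t) = 2*S + 3*t)
x(U) = U**2 + 27*U (x(U) = (U**2 + 26*U) + (2*(0 - U) + 3*U) = (U**2 + 26*U) + (2*(-U) + 3*U) = (U**2 + 26*U) + (-2*U + 3*U) = (U**2 + 26*U) + U = U**2 + 27*U)
-x(7*11) = -7*11*(27 + 7*11) = -77*(27 + 77) = -77*104 = -1*8008 = -8008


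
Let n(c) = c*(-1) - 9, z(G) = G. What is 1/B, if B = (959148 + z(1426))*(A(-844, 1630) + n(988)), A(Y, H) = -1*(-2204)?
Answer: 1/1159412818 ≈ 8.6251e-10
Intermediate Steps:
A(Y, H) = 2204
n(c) = -9 - c (n(c) = -c - 9 = -9 - c)
B = 1159412818 (B = (959148 + 1426)*(2204 + (-9 - 1*988)) = 960574*(2204 + (-9 - 988)) = 960574*(2204 - 997) = 960574*1207 = 1159412818)
1/B = 1/1159412818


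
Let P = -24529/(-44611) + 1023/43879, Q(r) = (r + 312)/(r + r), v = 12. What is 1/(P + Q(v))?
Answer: 355906558/5008728541 ≈ 0.071057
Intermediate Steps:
Q(r) = (312 + r)/(2*r) (Q(r) = (312 + r)/((2*r)) = (312 + r)*(1/(2*r)) = (312 + r)/(2*r))
P = 101995004/177953279 (P = -24529*(-1/44611) + 1023*(1/43879) = 24529/44611 + 93/3989 = 101995004/177953279 ≈ 0.57316)
1/(P + Q(v)) = 1/(101995004/177953279 + (1/2)*(312 + 12)/12) = 1/(101995004/177953279 + (1/2)*(1/12)*324) = 1/(101995004/177953279 + 27/2) = 1/(5008728541/355906558) = 355906558/5008728541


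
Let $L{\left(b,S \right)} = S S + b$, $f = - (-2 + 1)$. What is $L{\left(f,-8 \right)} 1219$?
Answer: $79235$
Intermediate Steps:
$f = 1$ ($f = \left(-1\right) \left(-1\right) = 1$)
$L{\left(b,S \right)} = b + S^{2}$ ($L{\left(b,S \right)} = S^{2} + b = b + S^{2}$)
$L{\left(f,-8 \right)} 1219 = \left(1 + \left(-8\right)^{2}\right) 1219 = \left(1 + 64\right) 1219 = 65 \cdot 1219 = 79235$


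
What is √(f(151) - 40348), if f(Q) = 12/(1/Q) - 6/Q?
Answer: I*√878660242/151 ≈ 196.31*I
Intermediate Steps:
f(Q) = -6/Q + 12*Q (f(Q) = 12*Q - 6/Q = -6/Q + 12*Q)
√(f(151) - 40348) = √((-6/151 + 12*151) - 40348) = √((-6*1/151 + 1812) - 40348) = √((-6/151 + 1812) - 40348) = √(273606/151 - 40348) = √(-5818942/151) = I*√878660242/151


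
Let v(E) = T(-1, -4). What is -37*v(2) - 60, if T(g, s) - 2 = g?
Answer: -97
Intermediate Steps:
T(g, s) = 2 + g
v(E) = 1 (v(E) = 2 - 1 = 1)
-37*v(2) - 60 = -37*1 - 60 = -37 - 60 = -97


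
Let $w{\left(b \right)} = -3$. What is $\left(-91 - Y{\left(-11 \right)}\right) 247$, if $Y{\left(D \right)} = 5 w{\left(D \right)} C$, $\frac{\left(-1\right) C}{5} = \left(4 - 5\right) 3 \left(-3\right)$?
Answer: $-189202$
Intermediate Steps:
$C = -45$ ($C = - 5 \left(4 - 5\right) 3 \left(-3\right) = - 5 \left(-1\right) 3 \left(-3\right) = - 5 \left(\left(-3\right) \left(-3\right)\right) = \left(-5\right) 9 = -45$)
$Y{\left(D \right)} = 675$ ($Y{\left(D \right)} = 5 \left(-3\right) \left(-45\right) = \left(-15\right) \left(-45\right) = 675$)
$\left(-91 - Y{\left(-11 \right)}\right) 247 = \left(-91 - 675\right) 247 = \left(-766\right) 247 = -189202$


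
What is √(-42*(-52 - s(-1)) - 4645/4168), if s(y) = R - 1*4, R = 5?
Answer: √9662802566/2084 ≈ 47.169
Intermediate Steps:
s(y) = 1 (s(y) = 5 - 1*4 = 5 - 4 = 1)
√(-42*(-52 - s(-1)) - 4645/4168) = √(-42*(-52 - 1*1) - 4645/4168) = √(-42*(-52 - 1) - 4645*1/4168) = √(-42*(-53) - 4645/4168) = √(2226 - 4645/4168) = √(9273323/4168) = √9662802566/2084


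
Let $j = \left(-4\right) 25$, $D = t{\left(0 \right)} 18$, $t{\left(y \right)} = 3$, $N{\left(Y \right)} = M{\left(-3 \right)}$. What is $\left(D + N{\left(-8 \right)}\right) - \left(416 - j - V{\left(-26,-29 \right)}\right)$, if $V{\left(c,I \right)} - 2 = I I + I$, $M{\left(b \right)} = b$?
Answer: $349$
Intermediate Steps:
$N{\left(Y \right)} = -3$
$D = 54$ ($D = 3 \cdot 18 = 54$)
$V{\left(c,I \right)} = 2 + I + I^{2}$ ($V{\left(c,I \right)} = 2 + \left(I I + I\right) = 2 + \left(I^{2} + I\right) = 2 + \left(I + I^{2}\right) = 2 + I + I^{2}$)
$j = -100$
$\left(D + N{\left(-8 \right)}\right) - \left(416 - j - V{\left(-26,-29 \right)}\right) = \left(54 - 3\right) + \left(\left(-100 + \left(2 - 29 + \left(-29\right)^{2}\right)\right) - 416\right) = 51 + \left(\left(-100 + \left(2 - 29 + 841\right)\right) - 416\right) = 51 + \left(\left(-100 + 814\right) - 416\right) = 51 + \left(714 - 416\right) = 51 + 298 = 349$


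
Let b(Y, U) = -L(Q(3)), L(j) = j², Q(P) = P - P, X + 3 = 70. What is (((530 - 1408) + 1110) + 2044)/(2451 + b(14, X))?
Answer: 2276/2451 ≈ 0.92860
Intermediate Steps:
X = 67 (X = -3 + 70 = 67)
Q(P) = 0
b(Y, U) = 0 (b(Y, U) = -1*0² = -1*0 = 0)
(((530 - 1408) + 1110) + 2044)/(2451 + b(14, X)) = (((530 - 1408) + 1110) + 2044)/(2451 + 0) = ((-878 + 1110) + 2044)/2451 = (232 + 2044)*(1/2451) = 2276*(1/2451) = 2276/2451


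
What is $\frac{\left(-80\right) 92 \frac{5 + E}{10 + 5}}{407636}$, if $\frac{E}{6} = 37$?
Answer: $- \frac{83536}{305727} \approx -0.27324$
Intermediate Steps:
$E = 222$ ($E = 6 \cdot 37 = 222$)
$\frac{\left(-80\right) 92 \frac{5 + E}{10 + 5}}{407636} = \frac{\left(-80\right) 92 \frac{5 + 222}{10 + 5}}{407636} = - 7360 \cdot \frac{227}{15} \cdot \frac{1}{407636} = - 7360 \cdot 227 \cdot \frac{1}{15} \cdot \frac{1}{407636} = \left(-7360\right) \frac{227}{15} \cdot \frac{1}{407636} = \left(- \frac{334144}{3}\right) \frac{1}{407636} = - \frac{83536}{305727}$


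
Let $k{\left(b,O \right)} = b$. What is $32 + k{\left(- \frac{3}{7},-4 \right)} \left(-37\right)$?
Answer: $\frac{335}{7} \approx 47.857$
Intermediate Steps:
$32 + k{\left(- \frac{3}{7},-4 \right)} \left(-37\right) = 32 + - \frac{3}{7} \left(-37\right) = 32 + \left(-3\right) \frac{1}{7} \left(-37\right) = 32 - - \frac{111}{7} = 32 + \frac{111}{7} = \frac{335}{7}$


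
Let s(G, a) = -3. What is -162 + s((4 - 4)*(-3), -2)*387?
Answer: -1323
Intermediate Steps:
-162 + s((4 - 4)*(-3), -2)*387 = -162 - 3*387 = -162 - 1161 = -1323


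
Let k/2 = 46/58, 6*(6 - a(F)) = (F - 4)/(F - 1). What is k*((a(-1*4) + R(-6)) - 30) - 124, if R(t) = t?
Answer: -74824/435 ≈ -172.01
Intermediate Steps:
a(F) = 6 - (-4 + F)/(6*(-1 + F)) (a(F) = 6 - (F - 4)/(6*(F - 1)) = 6 - (-4 + F)/(6*(-1 + F)))
k = 46/29 (k = 2*(46/58) = 2*(46*(1/58)) = 2*(23/29) = 46/29 ≈ 1.5862)
k*((a(-1*4) + R(-6)) - 30) - 124 = 46*(((-32 + 35*(-1*4))/(6*(-1 - 1*4)) - 6) - 30)/29 - 124 = 46*(((-32 + 35*(-4))/(6*(-1 - 4)) - 6) - 30)/29 - 124 = 46*(((1/6)*(-32 - 140)/(-5) - 6) - 30)/29 - 124 = 46*(((1/6)*(-1/5)*(-172) - 6) - 30)/29 - 124 = 46*((86/15 - 6) - 30)/29 - 124 = 46*(-4/15 - 30)/29 - 124 = (46/29)*(-454/15) - 124 = -20884/435 - 124 = -74824/435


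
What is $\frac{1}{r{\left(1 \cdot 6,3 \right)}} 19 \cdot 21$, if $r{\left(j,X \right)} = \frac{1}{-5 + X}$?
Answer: $-798$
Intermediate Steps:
$\frac{1}{r{\left(1 \cdot 6,3 \right)}} 19 \cdot 21 = \frac{1}{\frac{1}{-5 + 3}} \cdot 19 \cdot 21 = \frac{1}{\frac{1}{-2}} \cdot 19 \cdot 21 = \frac{1}{- \frac{1}{2}} \cdot 19 \cdot 21 = \left(-2\right) 19 \cdot 21 = \left(-38\right) 21 = -798$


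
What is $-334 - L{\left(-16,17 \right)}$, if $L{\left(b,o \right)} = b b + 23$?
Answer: $-613$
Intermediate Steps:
$L{\left(b,o \right)} = 23 + b^{2}$ ($L{\left(b,o \right)} = b^{2} + 23 = 23 + b^{2}$)
$-334 - L{\left(-16,17 \right)} = -334 - \left(23 + \left(-16\right)^{2}\right) = -334 - \left(23 + 256\right) = -334 - 279 = -613$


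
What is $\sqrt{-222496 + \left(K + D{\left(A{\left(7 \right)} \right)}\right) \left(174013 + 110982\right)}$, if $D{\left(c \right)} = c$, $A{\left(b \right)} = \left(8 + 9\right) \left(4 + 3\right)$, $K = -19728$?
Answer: $i \sqrt{5588689451} \approx 74758.0 i$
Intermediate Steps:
$A{\left(b \right)} = 119$ ($A{\left(b \right)} = 17 \cdot 7 = 119$)
$\sqrt{-222496 + \left(K + D{\left(A{\left(7 \right)} \right)}\right) \left(174013 + 110982\right)} = \sqrt{-222496 + \left(-19728 + 119\right) \left(174013 + 110982\right)} = \sqrt{-222496 - 5588466955} = \sqrt{-5588689451} = i \sqrt{5588689451}$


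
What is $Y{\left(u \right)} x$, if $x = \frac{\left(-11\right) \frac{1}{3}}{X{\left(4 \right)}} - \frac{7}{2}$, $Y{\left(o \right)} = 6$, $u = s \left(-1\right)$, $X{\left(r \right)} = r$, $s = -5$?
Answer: $- \frac{53}{2} \approx -26.5$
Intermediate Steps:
$u = 5$ ($u = \left(-5\right) \left(-1\right) = 5$)
$x = - \frac{53}{12}$ ($x = \frac{\left(-11\right) \frac{1}{3}}{4} - \frac{7}{2} = \left(-11\right) \frac{1}{3} \cdot \frac{1}{4} - \frac{7}{2} = \left(- \frac{11}{3}\right) \frac{1}{4} - \frac{7}{2} = - \frac{11}{12} - \frac{7}{2} = - \frac{53}{12} \approx -4.4167$)
$Y{\left(u \right)} x = 6 \left(- \frac{53}{12}\right) = - \frac{53}{2}$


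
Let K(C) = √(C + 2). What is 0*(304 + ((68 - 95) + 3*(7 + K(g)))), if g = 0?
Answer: 0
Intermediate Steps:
K(C) = √(2 + C)
0*(304 + ((68 - 95) + 3*(7 + K(g)))) = 0*(304 + ((68 - 95) + 3*(7 + √(2 + 0)))) = 0*(304 + (-27 + 3*(7 + √2))) = 0*(304 + (-27 + (21 + 3*√2))) = 0*(304 + (-6 + 3*√2)) = 0*(298 + 3*√2) = 0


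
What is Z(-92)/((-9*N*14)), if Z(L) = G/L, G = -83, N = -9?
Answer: 83/104328 ≈ 0.00079557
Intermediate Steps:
Z(L) = -83/L
Z(-92)/((-9*N*14)) = (-83/(-92))/((-9*(-9)*14)) = (-83*(-1/92))/((81*14)) = (83/92)/1134 = (83/92)*(1/1134) = 83/104328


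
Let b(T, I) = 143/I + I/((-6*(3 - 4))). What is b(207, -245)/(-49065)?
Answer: 60883/72125550 ≈ 0.00084413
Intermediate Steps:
b(T, I) = 143/I + I/6 (b(T, I) = 143/I + I/((-6*(-1))) = 143/I + I/6)
b(207, -245)/(-49065) = (143/(-245) + (⅙)*(-245))/(-49065) = (143*(-1/245) - 245/6)*(-1/49065) = (-143/245 - 245/6)*(-1/49065) = -60883/1470*(-1/49065) = 60883/72125550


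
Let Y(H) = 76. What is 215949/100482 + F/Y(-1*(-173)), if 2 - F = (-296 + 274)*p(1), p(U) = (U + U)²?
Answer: 1060646/318193 ≈ 3.3333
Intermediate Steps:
p(U) = 4*U² (p(U) = (2*U)² = 4*U²)
F = 90 (F = 2 - (-296 + 274)*4*1² = 2 - (-22)*4*1 = 2 - (-22)*4 = 2 - 1*(-88) = 2 + 88 = 90)
215949/100482 + F/Y(-1*(-173)) = 215949/100482 + 90/76 = 215949*(1/100482) + 90*(1/76) = 71983/33494 + 45/38 = 1060646/318193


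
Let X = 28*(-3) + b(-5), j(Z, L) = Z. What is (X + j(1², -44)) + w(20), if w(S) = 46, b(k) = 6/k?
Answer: -191/5 ≈ -38.200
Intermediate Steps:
X = -426/5 (X = 28*(-3) + 6/(-5) = -84 + 6*(-⅕) = -84 - 6/5 = -426/5 ≈ -85.200)
(X + j(1², -44)) + w(20) = (-426/5 + 1²) + 46 = (-426/5 + 1) + 46 = -421/5 + 46 = -191/5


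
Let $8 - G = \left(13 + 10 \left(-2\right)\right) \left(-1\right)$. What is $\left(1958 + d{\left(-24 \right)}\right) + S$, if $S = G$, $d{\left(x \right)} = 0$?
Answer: $1959$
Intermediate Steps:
$G = 1$ ($G = 8 - \left(13 + 10 \left(-2\right)\right) \left(-1\right) = 8 - \left(13 - 20\right) \left(-1\right) = 8 - \left(-7\right) \left(-1\right) = 8 - 7 = 1$)
$S = 1$
$\left(1958 + d{\left(-24 \right)}\right) + S = \left(1958 + 0\right) + 1 = 1958 + 1 = 1959$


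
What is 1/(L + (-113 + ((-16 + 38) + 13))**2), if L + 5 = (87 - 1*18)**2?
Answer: 1/10840 ≈ 9.2251e-5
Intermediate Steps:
L = 4756 (L = -5 + (87 - 1*18)**2 = -5 + (87 - 18)**2 = -5 + 69**2 = -5 + 4761 = 4756)
1/(L + (-113 + ((-16 + 38) + 13))**2) = 1/(4756 + (-113 + ((-16 + 38) + 13))**2) = 1/(4756 + (-113 + (22 + 13))**2) = 1/(4756 + (-113 + 35)**2) = 1/(4756 + (-78)**2) = 1/(4756 + 6084) = 1/10840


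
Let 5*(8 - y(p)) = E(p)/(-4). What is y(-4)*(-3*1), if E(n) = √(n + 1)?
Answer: -24 - 3*I*√3/20 ≈ -24.0 - 0.25981*I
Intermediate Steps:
E(n) = √(1 + n)
y(p) = 8 + √(1 + p)/20 (y(p) = 8 - √(1 + p)/(5*(-4)) = 8 - √(1 + p)*(-1)/(5*4) = 8 - (-1)*√(1 + p)/20 = 8 + √(1 + p)/20)
y(-4)*(-3*1) = (8 + √(1 - 4)/20)*(-3*1) = (8 + √(-3)/20)*(-3) = (8 + (I*√3)/20)*(-3) = (8 + I*√3/20)*(-3) = -24 - 3*I*√3/20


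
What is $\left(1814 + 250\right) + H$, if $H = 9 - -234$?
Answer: $2307$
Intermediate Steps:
$H = 243$ ($H = 9 + 234 = 243$)
$\left(1814 + 250\right) + H = \left(1814 + 250\right) + 243 = 2064 + 243 = 2307$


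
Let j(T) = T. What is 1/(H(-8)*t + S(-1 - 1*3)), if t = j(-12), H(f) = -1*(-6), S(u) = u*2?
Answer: -1/80 ≈ -0.012500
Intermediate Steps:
S(u) = 2*u
H(f) = 6
t = -12
1/(H(-8)*t + S(-1 - 1*3)) = 1/(6*(-12) + 2*(-1 - 1*3)) = 1/(-72 + 2*(-1 - 3)) = 1/(-72 + 2*(-4)) = 1/(-72 - 8) = 1/(-80) = -1/80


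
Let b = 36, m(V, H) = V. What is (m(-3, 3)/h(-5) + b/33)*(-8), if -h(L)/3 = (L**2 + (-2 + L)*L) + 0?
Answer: -1462/165 ≈ -8.8606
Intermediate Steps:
h(L) = -3*L**2 - 3*L*(-2 + L) (h(L) = -3*((L**2 + (-2 + L)*L) + 0) = -3*((L**2 + L*(-2 + L)) + 0) = -3*(L**2 + L*(-2 + L)) = -3*L**2 - 3*L*(-2 + L))
(m(-3, 3)/h(-5) + b/33)*(-8) = (-3*(-1/(30*(1 - 1*(-5)))) + 36/33)*(-8) = (-3*(-1/(30*(1 + 5))) + 36*(1/33))*(-8) = (-3/(6*(-5)*6) + 12/11)*(-8) = (-3/(-180) + 12/11)*(-8) = (-3*(-1/180) + 12/11)*(-8) = (1/60 + 12/11)*(-8) = (731/660)*(-8) = -1462/165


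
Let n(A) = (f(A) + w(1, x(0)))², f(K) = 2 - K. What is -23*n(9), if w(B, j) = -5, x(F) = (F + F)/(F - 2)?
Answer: -3312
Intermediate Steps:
x(F) = 2*F/(-2 + F) (x(F) = (2*F)/(-2 + F) = 2*F/(-2 + F))
n(A) = (-3 - A)² (n(A) = ((2 - A) - 5)² = (-3 - A)²)
-23*n(9) = -23*(3 + 9)² = -23*12² = -23*144 = -3312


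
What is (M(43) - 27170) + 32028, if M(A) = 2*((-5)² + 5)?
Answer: 4918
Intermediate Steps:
M(A) = 60 (M(A) = 2*(25 + 5) = 2*30 = 60)
(M(43) - 27170) + 32028 = (60 - 27170) + 32028 = -27110 + 32028 = 4918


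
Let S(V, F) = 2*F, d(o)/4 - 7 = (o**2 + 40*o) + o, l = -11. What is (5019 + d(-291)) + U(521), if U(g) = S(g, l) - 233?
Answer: 295792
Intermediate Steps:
d(o) = 28 + 4*o**2 + 164*o (d(o) = 28 + 4*((o**2 + 40*o) + o) = 28 + 4*(o**2 + 41*o) = 28 + (4*o**2 + 164*o) = 28 + 4*o**2 + 164*o)
U(g) = -255 (U(g) = 2*(-11) - 233 = -22 - 233 = -255)
(5019 + d(-291)) + U(521) = (5019 + (28 + 4*(-291)**2 + 164*(-291))) - 255 = (5019 + (28 + 4*84681 - 47724)) - 255 = (5019 + (28 + 338724 - 47724)) - 255 = (5019 + 291028) - 255 = 296047 - 255 = 295792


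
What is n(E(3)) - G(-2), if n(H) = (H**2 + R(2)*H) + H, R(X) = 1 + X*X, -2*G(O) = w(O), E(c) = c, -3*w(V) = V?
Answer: 82/3 ≈ 27.333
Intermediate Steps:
w(V) = -V/3
G(O) = O/6 (G(O) = -(-1)*O/6 = O/6)
R(X) = 1 + X**2
n(H) = H**2 + 6*H (n(H) = (H**2 + (1 + 2**2)*H) + H = (H**2 + (1 + 4)*H) + H = (H**2 + 5*H) + H = H**2 + 6*H)
n(E(3)) - G(-2) = 3*(6 + 3) - (-2)/6 = 3*9 - 1*(-1/3) = 27 + 1/3 = 82/3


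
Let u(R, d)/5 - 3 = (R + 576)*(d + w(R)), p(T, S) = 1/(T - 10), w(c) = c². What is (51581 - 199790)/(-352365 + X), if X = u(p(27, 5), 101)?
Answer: 242716939/100602400 ≈ 2.4126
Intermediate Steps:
p(T, S) = 1/(-10 + T)
u(R, d) = 15 + 5*(576 + R)*(d + R²) (u(R, d) = 15 + 5*((R + 576)*(d + R²)) = 15 + 5*((576 + R)*(d + R²)) = 15 + 5*(576 + R)*(d + R²))
X = 1429362045/4913 (X = 15 + 5*(1/(-10 + 27))³ + 2880*101 + 2880*(1/(-10 + 27))² + 5*101/(-10 + 27) = 15 + 5*(1/17)³ + 290880 + 2880*(1/17)² + 5*101/17 = 15 + 5*(1/17)³ + 290880 + 2880*(1/17)² + 5*(1/17)*101 = 15 + 5*(1/4913) + 290880 + 2880*(1/289) + 505/17 = 15 + 5/4913 + 290880 + 2880/289 + 505/17 = 1429362045/4913 ≈ 2.9093e+5)
(51581 - 199790)/(-352365 + X) = (51581 - 199790)/(-352365 + 1429362045/4913) = -148209/(-301807200/4913) = -148209*(-4913/301807200) = 242716939/100602400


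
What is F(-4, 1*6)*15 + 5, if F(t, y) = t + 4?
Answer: 5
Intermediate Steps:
F(t, y) = 4 + t
F(-4, 1*6)*15 + 5 = (4 - 4)*15 + 5 = 0*15 + 5 = 0 + 5 = 5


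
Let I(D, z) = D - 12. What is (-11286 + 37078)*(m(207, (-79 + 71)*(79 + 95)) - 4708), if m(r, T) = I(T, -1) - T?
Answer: -121738240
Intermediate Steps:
I(D, z) = -12 + D
m(r, T) = -12 (m(r, T) = (-12 + T) - T = -12)
(-11286 + 37078)*(m(207, (-79 + 71)*(79 + 95)) - 4708) = (-11286 + 37078)*(-12 - 4708) = 25792*(-4720) = -121738240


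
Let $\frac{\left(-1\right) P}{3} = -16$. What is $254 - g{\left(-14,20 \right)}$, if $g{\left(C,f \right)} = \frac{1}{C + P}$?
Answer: $\frac{8635}{34} \approx 253.97$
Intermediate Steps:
$P = 48$ ($P = \left(-3\right) \left(-16\right) = 48$)
$g{\left(C,f \right)} = \frac{1}{48 + C}$ ($g{\left(C,f \right)} = \frac{1}{C + 48} = \frac{1}{48 + C}$)
$254 - g{\left(-14,20 \right)} = 254 - \frac{1}{48 - 14} = 254 - \frac{1}{34} = \frac{8635}{34}$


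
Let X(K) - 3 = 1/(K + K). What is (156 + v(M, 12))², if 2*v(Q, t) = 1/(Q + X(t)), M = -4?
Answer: 12787776/529 ≈ 24174.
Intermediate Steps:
X(K) = 3 + 1/(2*K) (X(K) = 3 + 1/(K + K) = 3 + 1/(2*K))
v(Q, t) = 1/(2*(3 + Q + 1/(2*t))) (v(Q, t) = 1/(2*(Q + (3 + 1/(2*t)))) = 1/(2*(3 + Q + 1/(2*t))))
(156 + v(M, 12))² = (156 + 12/(1 + 6*12 + 2*(-4)*12))² = (156 + 12/(1 + 72 - 96))² = (156 + 12/(-23))² = (156 + 12*(-1/23))² = (156 - 12/23)² = (3576/23)² = 12787776/529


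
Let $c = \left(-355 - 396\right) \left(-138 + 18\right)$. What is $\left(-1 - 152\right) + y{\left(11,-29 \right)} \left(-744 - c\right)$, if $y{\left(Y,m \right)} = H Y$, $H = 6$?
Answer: $-5997177$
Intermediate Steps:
$y{\left(Y,m \right)} = 6 Y$
$c = 90120$ ($c = \left(-751\right) \left(-120\right) = 90120$)
$\left(-1 - 152\right) + y{\left(11,-29 \right)} \left(-744 - c\right) = \left(-1 - 152\right) + 6 \cdot 11 \left(-744 - 90120\right) = \left(-1 - 152\right) + 66 \left(-744 - 90120\right) = -153 + 66 \left(-90864\right) = -153 - 5997024 = -5997177$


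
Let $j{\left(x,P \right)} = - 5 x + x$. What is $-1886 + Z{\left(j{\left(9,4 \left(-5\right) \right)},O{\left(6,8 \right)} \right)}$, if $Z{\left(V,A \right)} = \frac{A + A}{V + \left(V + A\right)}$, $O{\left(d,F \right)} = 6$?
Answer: $- \frac{20748}{11} \approx -1886.2$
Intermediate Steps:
$j{\left(x,P \right)} = - 4 x$
$Z{\left(V,A \right)} = \frac{2 A}{A + 2 V}$ ($Z{\left(V,A \right)} = \frac{2 A}{V + \left(A + V\right)} = \frac{2 A}{A + 2 V}$)
$-1886 + Z{\left(j{\left(9,4 \left(-5\right) \right)},O{\left(6,8 \right)} \right)} = -1886 + 2 \cdot 6 \frac{1}{6 + 2 \left(\left(-4\right) 9\right)} = -1886 + 2 \cdot 6 \frac{1}{6 + 2 \left(-36\right)} = -1886 + 2 \cdot 6 \frac{1}{6 - 72} = -1886 + 2 \cdot 6 \frac{1}{-66} = -1886 + 2 \cdot 6 \left(- \frac{1}{66}\right) = -1886 - \frac{2}{11} = - \frac{20748}{11}$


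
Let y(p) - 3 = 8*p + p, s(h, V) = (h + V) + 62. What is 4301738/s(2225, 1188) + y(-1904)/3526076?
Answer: 15168195582913/12253114100 ≈ 1237.9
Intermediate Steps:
s(h, V) = 62 + V + h (s(h, V) = (V + h) + 62 = 62 + V + h)
y(p) = 3 + 9*p (y(p) = 3 + (8*p + p) = 3 + 9*p)
4301738/s(2225, 1188) + y(-1904)/3526076 = 4301738/(62 + 1188 + 2225) + (3 + 9*(-1904))/3526076 = 4301738/3475 + (3 - 17136)*(1/3526076) = 4301738*(1/3475) - 17133*1/3526076 = 4301738/3475 - 17133/3526076 = 15168195582913/12253114100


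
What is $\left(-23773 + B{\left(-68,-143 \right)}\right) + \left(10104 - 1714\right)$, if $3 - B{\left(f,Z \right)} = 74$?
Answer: $-15454$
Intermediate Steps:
$B{\left(f,Z \right)} = -71$ ($B{\left(f,Z \right)} = 3 - 74 = -71$)
$\left(-23773 + B{\left(-68,-143 \right)}\right) + \left(10104 - 1714\right) = \left(-23773 - 71\right) + \left(10104 - 1714\right) = -23844 + 8390 = -15454$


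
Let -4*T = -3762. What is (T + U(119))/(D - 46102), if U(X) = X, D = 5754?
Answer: -2119/80696 ≈ -0.026259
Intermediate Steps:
T = 1881/2 (T = -¼*(-3762) = 1881/2 ≈ 940.50)
(T + U(119))/(D - 46102) = (1881/2 + 119)/(5754 - 46102) = (2119/2)/(-40348) = (2119/2)*(-1/40348) = -2119/80696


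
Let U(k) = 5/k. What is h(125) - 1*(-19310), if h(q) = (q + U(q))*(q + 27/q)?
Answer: 109271902/3125 ≈ 34967.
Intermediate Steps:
h(q) = (q + 5/q)*(q + 27/q)
h(125) - 1*(-19310) = (32 + 125**2 + 135/125**2) - 1*(-19310) = (32 + 15625 + 135*(1/15625)) + 19310 = (32 + 15625 + 27/3125) + 19310 = 48928152/3125 + 19310 = 109271902/3125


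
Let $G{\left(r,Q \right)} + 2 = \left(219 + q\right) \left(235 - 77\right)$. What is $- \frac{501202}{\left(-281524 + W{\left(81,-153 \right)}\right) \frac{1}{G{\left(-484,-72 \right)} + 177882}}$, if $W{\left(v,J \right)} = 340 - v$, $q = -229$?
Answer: $\frac{17672382520}{56253} \approx 3.1416 \cdot 10^{5}$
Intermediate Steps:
$G{\left(r,Q \right)} = -1582$ ($G{\left(r,Q \right)} = -2 + \left(219 - 229\right) \left(235 - 77\right) = -2 - 1580 = -1582$)
$- \frac{501202}{\left(-281524 + W{\left(81,-153 \right)}\right) \frac{1}{G{\left(-484,-72 \right)} + 177882}} = - \frac{501202}{\left(-281524 + \left(340 - 81\right)\right) \frac{1}{-1582 + 177882}} = - \frac{501202}{\left(-281524 + \left(340 - 81\right)\right) \frac{1}{176300}} = - \frac{501202}{\left(-281524 + 259\right) \frac{1}{176300}} = - \frac{501202}{\left(-281265\right) \frac{1}{176300}} = - \frac{501202}{- \frac{56253}{35260}} = \left(-501202\right) \left(- \frac{35260}{56253}\right) = \frac{17672382520}{56253}$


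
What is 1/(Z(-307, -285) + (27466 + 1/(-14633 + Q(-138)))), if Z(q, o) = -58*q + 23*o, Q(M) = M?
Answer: 14771/571888806 ≈ 2.5828e-5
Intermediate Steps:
1/(Z(-307, -285) + (27466 + 1/(-14633 + Q(-138)))) = 1/((-58*(-307) + 23*(-285)) + (27466 + 1/(-14633 - 138))) = 1/((17806 - 6555) + (27466 + 1/(-14771))) = 1/(11251 + (27466 - 1/14771)) = 1/(11251 + 405700285/14771) = 1/(571888806/14771) = 14771/571888806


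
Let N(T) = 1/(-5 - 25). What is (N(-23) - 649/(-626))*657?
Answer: 1031709/1565 ≈ 659.24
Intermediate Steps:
N(T) = -1/30 (N(T) = 1/(-30) = -1/30)
(N(-23) - 649/(-626))*657 = (-1/30 - 649/(-626))*657 = (-1/30 - 649*(-1/626))*657 = (-1/30 + 649/626)*657 = (4711/4695)*657 = 1031709/1565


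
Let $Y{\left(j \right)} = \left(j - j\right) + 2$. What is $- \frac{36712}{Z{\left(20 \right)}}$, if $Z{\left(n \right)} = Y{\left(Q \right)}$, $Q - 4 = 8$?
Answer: $-18356$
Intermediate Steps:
$Q = 12$ ($Q = 4 + 8 = 12$)
$Y{\left(j \right)} = 2$ ($Y{\left(j \right)} = 0 + 2 = 2$)
$Z{\left(n \right)} = 2$
$- \frac{36712}{Z{\left(20 \right)}} = - \frac{36712}{2} = \left(-36712\right) \frac{1}{2} = -18356$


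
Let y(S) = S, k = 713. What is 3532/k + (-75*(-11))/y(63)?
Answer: 270247/14973 ≈ 18.049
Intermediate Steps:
3532/k + (-75*(-11))/y(63) = 3532/713 - 75*(-11)/63 = 3532*(1/713) + 825*(1/63) = 3532/713 + 275/21 = 270247/14973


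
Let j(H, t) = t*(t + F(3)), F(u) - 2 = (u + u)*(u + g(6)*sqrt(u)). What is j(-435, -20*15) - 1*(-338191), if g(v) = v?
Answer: 422191 - 10800*sqrt(3) ≈ 4.0349e+5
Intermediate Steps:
F(u) = 2 + 2*u*(u + 6*sqrt(u)) (F(u) = 2 + (u + u)*(u + 6*sqrt(u)) = 2 + (2*u)*(u + 6*sqrt(u)) = 2 + 2*u*(u + 6*sqrt(u)))
j(H, t) = t*(20 + t + 36*sqrt(3)) (j(H, t) = t*(t + (2 + 2*3**2 + 12*3**(3/2))) = t*(t + (2 + 2*9 + 12*(3*sqrt(3)))) = t*(t + (2 + 18 + 36*sqrt(3))) = t*(t + (20 + 36*sqrt(3))) = t*(20 + t + 36*sqrt(3)))
j(-435, -20*15) - 1*(-338191) = (-20*15)*(20 - 20*15 + 36*sqrt(3)) - 1*(-338191) = -300*(20 - 300 + 36*sqrt(3)) + 338191 = -300*(-280 + 36*sqrt(3)) + 338191 = (84000 - 10800*sqrt(3)) + 338191 = 422191 - 10800*sqrt(3)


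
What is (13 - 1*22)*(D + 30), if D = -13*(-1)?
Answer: -387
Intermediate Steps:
D = 13
(13 - 1*22)*(D + 30) = (13 - 1*22)*(13 + 30) = (13 - 22)*43 = -9*43 = -387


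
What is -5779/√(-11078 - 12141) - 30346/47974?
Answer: -15173/23987 + 5779*I*√23219/23219 ≈ -0.63255 + 37.925*I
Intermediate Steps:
-5779/√(-11078 - 12141) - 30346/47974 = -5779*(-I*√23219/23219) - 30346*1/47974 = -5779*(-I*√23219/23219) - 15173/23987 = -(-5779)*I*√23219/23219 - 15173/23987 = 5779*I*√23219/23219 - 15173/23987 = -15173/23987 + 5779*I*√23219/23219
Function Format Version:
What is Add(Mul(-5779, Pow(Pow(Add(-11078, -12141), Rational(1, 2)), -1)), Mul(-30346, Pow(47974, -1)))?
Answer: Add(Rational(-15173, 23987), Mul(Rational(5779, 23219), I, Pow(23219, Rational(1, 2)))) ≈ Add(-0.63255, Mul(37.925, I))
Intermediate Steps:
Add(Mul(-5779, Pow(Pow(Add(-11078, -12141), Rational(1, 2)), -1)), Mul(-30346, Pow(47974, -1))) = Add(Mul(-5779, Pow(Pow(-23219, Rational(1, 2)), -1)), Mul(-30346, Rational(1, 47974))) = Add(Mul(-5779, Pow(Mul(I, Pow(23219, Rational(1, 2))), -1)), Rational(-15173, 23987)) = Add(Mul(-5779, Mul(Rational(-1, 23219), I, Pow(23219, Rational(1, 2)))), Rational(-15173, 23987)) = Add(Mul(Rational(5779, 23219), I, Pow(23219, Rational(1, 2))), Rational(-15173, 23987)) = Add(Rational(-15173, 23987), Mul(Rational(5779, 23219), I, Pow(23219, Rational(1, 2))))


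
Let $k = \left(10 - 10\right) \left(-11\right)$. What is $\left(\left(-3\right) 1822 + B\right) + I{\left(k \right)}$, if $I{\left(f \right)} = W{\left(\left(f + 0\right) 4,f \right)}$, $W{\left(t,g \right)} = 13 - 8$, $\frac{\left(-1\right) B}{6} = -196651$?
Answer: $1174445$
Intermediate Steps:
$B = 1179906$ ($B = \left(-6\right) \left(-196651\right) = 1179906$)
$k = 0$ ($k = 0 \left(-11\right) = 0$)
$W{\left(t,g \right)} = 5$ ($W{\left(t,g \right)} = 13 - 8 = 5$)
$I{\left(f \right)} = 5$
$\left(\left(-3\right) 1822 + B\right) + I{\left(k \right)} = \left(\left(-3\right) 1822 + 1179906\right) + 5 = \left(-5466 + 1179906\right) + 5 = 1174440 + 5 = 1174445$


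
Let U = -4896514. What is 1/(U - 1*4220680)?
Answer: -1/9117194 ≈ -1.0968e-7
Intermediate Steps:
1/(U - 1*4220680) = 1/(-4896514 - 1*4220680) = 1/(-4896514 - 4220680) = 1/(-9117194) = -1/9117194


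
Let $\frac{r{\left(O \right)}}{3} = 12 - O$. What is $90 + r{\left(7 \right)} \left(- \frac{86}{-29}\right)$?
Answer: $\frac{3900}{29} \approx 134.48$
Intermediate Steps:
$r{\left(O \right)} = 36 - 3 O$ ($r{\left(O \right)} = 3 \left(12 - O\right) = 36 - 3 O$)
$90 + r{\left(7 \right)} \left(- \frac{86}{-29}\right) = 90 + \left(36 - 21\right) \left(- \frac{86}{-29}\right) = 90 + \left(36 - 21\right) \left(\left(-86\right) \left(- \frac{1}{29}\right)\right) = 90 + 15 \cdot \frac{86}{29} = 90 + \frac{1290}{29} = \frac{3900}{29}$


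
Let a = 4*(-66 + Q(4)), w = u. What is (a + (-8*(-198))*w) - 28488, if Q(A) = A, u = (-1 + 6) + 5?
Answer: -12896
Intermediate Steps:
u = 10 (u = 5 + 5 = 10)
w = 10
a = -248 (a = 4*(-66 + 4) = 4*(-62) = -248)
(a + (-8*(-198))*w) - 28488 = (-248 - 8*(-198)*10) - 28488 = (-248 + 1584*10) - 28488 = (-248 + 15840) - 28488 = 15592 - 28488 = -12896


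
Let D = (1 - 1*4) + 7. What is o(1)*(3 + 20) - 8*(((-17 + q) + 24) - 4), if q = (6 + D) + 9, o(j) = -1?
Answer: -199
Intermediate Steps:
D = 4 (D = (1 - 4) + 7 = -3 + 7 = 4)
q = 19 (q = (6 + 4) + 9 = 10 + 9 = 19)
o(1)*(3 + 20) - 8*(((-17 + q) + 24) - 4) = -(3 + 20) - 8*(((-17 + 19) + 24) - 4) = -1*23 - 8*((2 + 24) - 4) = -23 - 8*(26 - 4) = -23 - 8*22 = -23 - 1*176 = -23 - 176 = -199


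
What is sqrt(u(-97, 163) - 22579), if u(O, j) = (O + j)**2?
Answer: I*sqrt(18223) ≈ 134.99*I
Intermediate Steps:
sqrt(u(-97, 163) - 22579) = sqrt((-97 + 163)**2 - 22579) = sqrt(66**2 - 22579) = sqrt(4356 - 22579) = sqrt(-18223) = I*sqrt(18223)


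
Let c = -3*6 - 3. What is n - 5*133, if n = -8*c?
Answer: -497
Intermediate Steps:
c = -21 (c = -18 - 3 = -21)
n = 168 (n = -8*(-21) = 168)
n - 5*133 = 168 - 5*133 = 168 - 665 = -497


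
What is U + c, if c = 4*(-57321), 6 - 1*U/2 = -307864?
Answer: 386456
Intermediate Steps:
U = 615740 (U = 12 - 2*(-307864) = 12 + 615728 = 615740)
c = -229284
U + c = 615740 - 229284 = 386456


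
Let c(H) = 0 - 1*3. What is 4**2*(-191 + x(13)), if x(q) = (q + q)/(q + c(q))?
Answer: -15072/5 ≈ -3014.4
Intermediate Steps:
c(H) = -3 (c(H) = 0 - 3 = -3)
x(q) = 2*q/(-3 + q) (x(q) = (q + q)/(q - 3) = (2*q)/(-3 + q) = 2*q/(-3 + q))
4**2*(-191 + x(13)) = 4**2*(-191 + 2*13/(-3 + 13)) = 16*(-191 + 2*13/10) = 16*(-191 + 2*13*(1/10)) = 16*(-191 + 13/5) = 16*(-942/5) = -15072/5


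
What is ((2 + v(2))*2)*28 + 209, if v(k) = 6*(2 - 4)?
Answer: -351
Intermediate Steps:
v(k) = -12 (v(k) = 6*(-2) = -12)
((2 + v(2))*2)*28 + 209 = ((2 - 12)*2)*28 + 209 = -10*2*28 + 209 = -20*28 + 209 = -560 + 209 = -351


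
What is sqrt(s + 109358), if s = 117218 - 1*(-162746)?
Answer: 3*sqrt(43258) ≈ 623.96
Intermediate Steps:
s = 279964 (s = 117218 + 162746 = 279964)
sqrt(s + 109358) = sqrt(279964 + 109358) = sqrt(389322) = 3*sqrt(43258)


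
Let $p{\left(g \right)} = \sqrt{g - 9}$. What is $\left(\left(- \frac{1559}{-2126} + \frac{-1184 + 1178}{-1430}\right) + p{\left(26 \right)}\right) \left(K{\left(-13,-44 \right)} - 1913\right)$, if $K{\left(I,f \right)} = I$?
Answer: $- \frac{1079583669}{760045} - 1926 \sqrt{17} \approx -9361.5$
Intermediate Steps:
$p{\left(g \right)} = \sqrt{-9 + g}$
$\left(\left(- \frac{1559}{-2126} + \frac{-1184 + 1178}{-1430}\right) + p{\left(26 \right)}\right) \left(K{\left(-13,-44 \right)} - 1913\right) = \left(\left(- \frac{1559}{-2126} + \frac{-1184 + 1178}{-1430}\right) + \sqrt{-9 + 26}\right) \left(-13 - 1913\right) = \left(\left(\left(-1559\right) \left(- \frac{1}{2126}\right) - - \frac{3}{715}\right) + \sqrt{17}\right) \left(-1926\right) = \left(\left(\frac{1559}{2126} + \frac{3}{715}\right) + \sqrt{17}\right) \left(-1926\right) = \left(\frac{1121063}{1520090} + \sqrt{17}\right) \left(-1926\right) = - \frac{1079583669}{760045} - 1926 \sqrt{17}$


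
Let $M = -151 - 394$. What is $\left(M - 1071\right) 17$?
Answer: $-27472$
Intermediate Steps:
$M = -545$
$\left(M - 1071\right) 17 = \left(-545 - 1071\right) 17 = \left(-1616\right) 17 = -27472$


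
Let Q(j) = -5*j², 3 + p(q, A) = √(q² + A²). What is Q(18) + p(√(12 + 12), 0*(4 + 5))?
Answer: -1623 + 2*√6 ≈ -1618.1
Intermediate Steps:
p(q, A) = -3 + √(A² + q²) (p(q, A) = -3 + √(q² + A²) = -3 + √(A² + q²))
Q(18) + p(√(12 + 12), 0*(4 + 5)) = -5*18² + (-3 + √((0*(4 + 5))² + (√(12 + 12))²)) = -5*324 + (-3 + √((0*9)² + (√24)²)) = -1620 + (-3 + √(0² + (2*√6)²)) = -1620 + (-3 + √(0 + 24)) = -1620 + (-3 + √24) = -1620 + (-3 + 2*√6) = -1623 + 2*√6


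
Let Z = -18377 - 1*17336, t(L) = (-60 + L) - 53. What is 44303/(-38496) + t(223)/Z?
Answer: -1586427599/1374807648 ≈ -1.1539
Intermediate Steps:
t(L) = -113 + L
Z = -35713 (Z = -18377 - 17336 = -35713)
44303/(-38496) + t(223)/Z = 44303/(-38496) + (-113 + 223)/(-35713) = 44303*(-1/38496) + 110*(-1/35713) = -44303/38496 - 110/35713 = -1586427599/1374807648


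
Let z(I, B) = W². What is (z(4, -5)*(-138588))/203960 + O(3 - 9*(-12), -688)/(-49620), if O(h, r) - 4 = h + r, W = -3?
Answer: -514781333/84337460 ≈ -6.1038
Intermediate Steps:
z(I, B) = 9 (z(I, B) = (-3)² = 9)
O(h, r) = 4 + h + r (O(h, r) = 4 + (h + r) = 4 + h + r)
(z(4, -5)*(-138588))/203960 + O(3 - 9*(-12), -688)/(-49620) = (9*(-138588))/203960 + (4 + (3 - 9*(-12)) - 688)/(-49620) = -1247292*1/203960 + (4 + (3 + 108) - 688)*(-1/49620) = -311823/50990 + (4 + 111 - 688)*(-1/49620) = -311823/50990 - 573*(-1/49620) = -311823/50990 + 191/16540 = -514781333/84337460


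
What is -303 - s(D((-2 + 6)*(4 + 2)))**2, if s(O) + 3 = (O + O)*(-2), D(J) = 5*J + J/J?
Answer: -237472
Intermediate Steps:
D(J) = 1 + 5*J (D(J) = 5*J + 1 = 1 + 5*J)
s(O) = -3 - 4*O (s(O) = -3 + (O + O)*(-2) = -3 + (2*O)*(-2) = -3 - 4*O)
-303 - s(D((-2 + 6)*(4 + 2)))**2 = -303 - (-3 - 4*(1 + 5*((-2 + 6)*(4 + 2))))**2 = -303 - (-3 - 4*(1 + 5*(4*6)))**2 = -303 - (-3 - 4*(1 + 5*24))**2 = -303 - (-3 - 4*(1 + 120))**2 = -303 - (-3 - 4*121)**2 = -303 - (-3 - 484)**2 = -303 - 1*(-487)**2 = -303 - 1*237169 = -303 - 237169 = -237472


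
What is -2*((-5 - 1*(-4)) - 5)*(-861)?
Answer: -10332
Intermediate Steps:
-2*((-5 - 1*(-4)) - 5)*(-861) = -2*((-5 + 4) - 5)*(-861) = -2*(-1 - 5)*(-861) = -2*(-6)*(-861) = 12*(-861) = -10332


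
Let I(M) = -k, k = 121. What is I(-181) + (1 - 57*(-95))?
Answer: 5295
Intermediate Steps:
I(M) = -121 (I(M) = -1*121 = -121)
I(-181) + (1 - 57*(-95)) = -121 + (1 - 57*(-95)) = -121 + (1 + 5415) = -121 + 5416 = 5295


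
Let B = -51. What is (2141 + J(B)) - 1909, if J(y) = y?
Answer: 181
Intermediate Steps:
(2141 + J(B)) - 1909 = (2141 - 51) - 1909 = 2090 - 1909 = 181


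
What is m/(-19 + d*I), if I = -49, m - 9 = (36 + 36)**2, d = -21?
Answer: 5193/1010 ≈ 5.1416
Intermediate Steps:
m = 5193 (m = 9 + (36 + 36)**2 = 9 + 72**2 = 9 + 5184 = 5193)
m/(-19 + d*I) = 5193/(-19 - 21*(-49)) = 5193/(-19 + 1029) = 5193/1010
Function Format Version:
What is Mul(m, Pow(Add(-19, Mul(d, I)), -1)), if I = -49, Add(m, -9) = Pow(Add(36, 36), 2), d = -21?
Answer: Rational(5193, 1010) ≈ 5.1416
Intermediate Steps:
m = 5193 (m = Add(9, Pow(Add(36, 36), 2)) = Add(9, Pow(72, 2)) = Add(9, 5184) = 5193)
Mul(m, Pow(Add(-19, Mul(d, I)), -1)) = Mul(5193, Pow(Add(-19, Mul(-21, -49)), -1)) = Mul(5193, Pow(Add(-19, 1029), -1)) = Mul(5193, Pow(1010, -1)) = Mul(5193, Rational(1, 1010)) = Rational(5193, 1010)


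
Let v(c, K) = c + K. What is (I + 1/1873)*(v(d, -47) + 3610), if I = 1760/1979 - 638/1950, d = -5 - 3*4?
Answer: 2403680628864/1204666775 ≈ 1995.3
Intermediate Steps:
d = -17 (d = -5 - 12 = -17)
I = 1084699/1929525 (I = 1760*(1/1979) - 638*1/1950 = 1760/1979 - 319/975 = 1084699/1929525 ≈ 0.56216)
v(c, K) = K + c
(I + 1/1873)*(v(d, -47) + 3610) = (1084699/1929525 + 1/1873)*((-47 - 17) + 3610) = (1084699/1929525 + 1/1873)*(-64 + 3610) = (2033570752/3614000325)*3546 = 2403680628864/1204666775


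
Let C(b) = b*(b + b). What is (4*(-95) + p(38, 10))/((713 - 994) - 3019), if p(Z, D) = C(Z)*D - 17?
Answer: -28483/3300 ≈ -8.6312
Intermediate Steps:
C(b) = 2*b² (C(b) = b*(2*b) = 2*b²)
p(Z, D) = -17 + 2*D*Z² (p(Z, D) = (2*Z²)*D - 17 = 2*D*Z² - 17 = -17 + 2*D*Z²)
(4*(-95) + p(38, 10))/((713 - 994) - 3019) = (4*(-95) + (-17 + 2*10*38²))/((713 - 994) - 3019) = (-380 + (-17 + 2*10*1444))/(-281 - 3019) = (-380 + (-17 + 28880))/(-3300) = (-380 + 28863)*(-1/3300) = 28483*(-1/3300) = -28483/3300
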